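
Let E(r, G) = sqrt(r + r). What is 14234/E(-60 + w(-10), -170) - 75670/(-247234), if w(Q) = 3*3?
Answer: 37835/123617 - 7117*I*sqrt(102)/51 ≈ 0.30607 - 1409.4*I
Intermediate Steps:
w(Q) = 9
E(r, G) = sqrt(2)*sqrt(r) (E(r, G) = sqrt(2*r) = sqrt(2)*sqrt(r))
14234/E(-60 + w(-10), -170) - 75670/(-247234) = 14234/((sqrt(2)*sqrt(-60 + 9))) - 75670/(-247234) = 14234/((sqrt(2)*sqrt(-51))) - 75670*(-1/247234) = 14234/((sqrt(2)*(I*sqrt(51)))) + 37835/123617 = 14234/((I*sqrt(102))) + 37835/123617 = 14234*(-I*sqrt(102)/102) + 37835/123617 = -7117*I*sqrt(102)/51 + 37835/123617 = 37835/123617 - 7117*I*sqrt(102)/51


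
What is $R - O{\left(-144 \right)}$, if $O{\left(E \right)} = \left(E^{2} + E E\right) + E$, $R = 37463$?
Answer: $-3865$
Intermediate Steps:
$O{\left(E \right)} = E + 2 E^{2}$ ($O{\left(E \right)} = \left(E^{2} + E^{2}\right) + E = 2 E^{2} + E = E + 2 E^{2}$)
$R - O{\left(-144 \right)} = 37463 - - 144 \left(1 + 2 \left(-144\right)\right) = 37463 - - 144 \left(1 - 288\right) = 37463 - \left(-144\right) \left(-287\right) = 37463 - 41328 = -3865$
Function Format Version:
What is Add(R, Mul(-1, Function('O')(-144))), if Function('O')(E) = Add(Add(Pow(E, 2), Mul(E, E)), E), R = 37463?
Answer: -3865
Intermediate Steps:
Function('O')(E) = Add(E, Mul(2, Pow(E, 2))) (Function('O')(E) = Add(Add(Pow(E, 2), Pow(E, 2)), E) = Add(Mul(2, Pow(E, 2)), E) = Add(E, Mul(2, Pow(E, 2))))
Add(R, Mul(-1, Function('O')(-144))) = Add(37463, Mul(-1, Mul(-144, Add(1, Mul(2, -144))))) = Add(37463, Mul(-1, Mul(-144, Add(1, -288)))) = Add(37463, Mul(-1, Mul(-144, -287))) = Add(37463, Mul(-1, 41328)) = Add(37463, -41328) = -3865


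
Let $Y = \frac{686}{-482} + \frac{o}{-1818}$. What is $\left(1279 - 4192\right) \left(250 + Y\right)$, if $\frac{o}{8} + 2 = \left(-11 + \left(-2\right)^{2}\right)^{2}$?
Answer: $- \frac{52832260505}{73023} \approx -7.235 \cdot 10^{5}$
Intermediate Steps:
$o = 376$ ($o = -16 + 8 \left(-11 + \left(-2\right)^{2}\right)^{2} = -16 + 8 \left(-11 + 4\right)^{2} = -16 + 8 \left(-7\right)^{2} = -16 + 8 \cdot 49 = -16 + 392 = 376$)
$Y = - \frac{357095}{219069}$ ($Y = \frac{686}{-482} + \frac{376}{-1818} = 686 \left(- \frac{1}{482}\right) + 376 \left(- \frac{1}{1818}\right) = - \frac{343}{241} - \frac{188}{909} = - \frac{357095}{219069} \approx -1.6301$)
$\left(1279 - 4192\right) \left(250 + Y\right) = \left(1279 - 4192\right) \left(250 - \frac{357095}{219069}\right) = \left(-2913\right) \frac{54410155}{219069} = - \frac{52832260505}{73023}$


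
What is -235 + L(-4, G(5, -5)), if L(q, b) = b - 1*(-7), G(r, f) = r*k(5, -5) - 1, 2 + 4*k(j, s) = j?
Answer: -901/4 ≈ -225.25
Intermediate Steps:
k(j, s) = -½ + j/4
G(r, f) = -1 + 3*r/4 (G(r, f) = r*(-½ + (¼)*5) - 1 = r*(-½ + 5/4) - 1 = r*(¾) - 1 = 3*r/4 - 1 = -1 + 3*r/4)
L(q, b) = 7 + b (L(q, b) = b + 7 = 7 + b)
-235 + L(-4, G(5, -5)) = -235 + (7 + (-1 + (¾)*5)) = -235 + (7 + (-1 + 15/4)) = -235 + (7 + 11/4) = -235 + 39/4 = -901/4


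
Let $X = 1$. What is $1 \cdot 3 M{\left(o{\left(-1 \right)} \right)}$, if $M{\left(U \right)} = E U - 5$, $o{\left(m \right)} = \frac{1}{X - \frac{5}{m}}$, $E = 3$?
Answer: $- \frac{27}{2} \approx -13.5$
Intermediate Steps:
$o{\left(m \right)} = \frac{1}{1 - \frac{5}{m}}$
$M{\left(U \right)} = -5 + 3 U$ ($M{\left(U \right)} = 3 U - 5 = -5 + 3 U$)
$1 \cdot 3 M{\left(o{\left(-1 \right)} \right)} = 1 \cdot 3 \left(-5 + 3 \left(- \frac{1}{-5 - 1}\right)\right) = 3 \left(-5 + 3 \left(- \frac{1}{-6}\right)\right) = 3 \left(-5 + 3 \left(\left(-1\right) \left(- \frac{1}{6}\right)\right)\right) = 3 \left(-5 + 3 \cdot \frac{1}{6}\right) = 3 \left(-5 + \frac{1}{2}\right) = 3 \left(- \frac{9}{2}\right) = - \frac{27}{2}$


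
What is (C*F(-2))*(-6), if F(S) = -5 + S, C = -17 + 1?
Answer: -672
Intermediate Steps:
C = -16
(C*F(-2))*(-6) = -16*(-5 - 2)*(-6) = -16*(-7)*(-6) = 112*(-6) = -672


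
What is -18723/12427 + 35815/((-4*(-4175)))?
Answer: 26479781/41506180 ≈ 0.63797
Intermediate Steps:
-18723/12427 + 35815/((-4*(-4175))) = -18723*1/12427 + 35815/16700 = -18723/12427 + 35815*(1/16700) = -18723/12427 + 7163/3340 = 26479781/41506180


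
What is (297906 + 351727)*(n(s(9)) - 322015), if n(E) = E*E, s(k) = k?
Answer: -209138950222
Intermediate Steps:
n(E) = E²
(297906 + 351727)*(n(s(9)) - 322015) = (297906 + 351727)*(9² - 322015) = 649633*(81 - 322015) = 649633*(-321934) = -209138950222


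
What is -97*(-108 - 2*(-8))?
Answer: 8924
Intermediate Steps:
-97*(-108 - 2*(-8)) = -97*(-108 + 16) = -97*(-92) = 8924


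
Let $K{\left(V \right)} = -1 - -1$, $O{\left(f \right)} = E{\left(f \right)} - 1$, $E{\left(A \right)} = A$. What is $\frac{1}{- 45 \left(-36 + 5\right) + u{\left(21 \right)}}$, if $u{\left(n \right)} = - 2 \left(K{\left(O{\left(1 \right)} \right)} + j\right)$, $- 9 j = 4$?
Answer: $\frac{9}{12563} \approx 0.00071639$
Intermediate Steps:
$j = - \frac{4}{9}$ ($j = \left(- \frac{1}{9}\right) 4 = - \frac{4}{9} \approx -0.44444$)
$O{\left(f \right)} = -1 + f$ ($O{\left(f \right)} = f - 1 = -1 + f$)
$K{\left(V \right)} = 0$ ($K{\left(V \right)} = -1 + 1 = 0$)
$u{\left(n \right)} = \frac{8}{9}$ ($u{\left(n \right)} = - 2 \left(0 - \frac{4}{9}\right) = \left(-2\right) \left(- \frac{4}{9}\right) = \frac{8}{9}$)
$\frac{1}{- 45 \left(-36 + 5\right) + u{\left(21 \right)}} = \frac{1}{- 45 \left(-36 + 5\right) + \frac{8}{9}} = \frac{1}{\left(-45\right) \left(-31\right) + \frac{8}{9}} = \frac{1}{1395 + \frac{8}{9}} = \frac{1}{\frac{12563}{9}} = \frac{9}{12563}$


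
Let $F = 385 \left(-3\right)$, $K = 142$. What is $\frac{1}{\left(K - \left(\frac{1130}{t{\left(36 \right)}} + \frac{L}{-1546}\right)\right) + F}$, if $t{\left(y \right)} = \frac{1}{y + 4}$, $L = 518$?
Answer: $- \frac{773}{35722390} \approx -2.1639 \cdot 10^{-5}$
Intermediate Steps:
$t{\left(y \right)} = \frac{1}{4 + y}$
$F = -1155$
$\frac{1}{\left(K - \left(\frac{1130}{t{\left(36 \right)}} + \frac{L}{-1546}\right)\right) + F} = \frac{1}{\left(142 - \left(\frac{1130}{\frac{1}{4 + 36}} + \frac{518}{-1546}\right)\right) - 1155} = \frac{1}{\left(142 - \left(\frac{1130}{\frac{1}{40}} + 518 \left(- \frac{1}{1546}\right)\right)\right) - 1155} = \frac{1}{\left(142 - \left(1130 \frac{1}{\frac{1}{40}} - \frac{259}{773}\right)\right) - 1155} = \frac{1}{\left(142 - \left(1130 \cdot 40 - \frac{259}{773}\right)\right) - 1155} = \frac{1}{\left(142 - \left(45200 - \frac{259}{773}\right)\right) - 1155} = \frac{1}{\left(142 - \frac{34939341}{773}\right) - 1155} = \frac{1}{- \frac{34829575}{773} - 1155} = \frac{1}{- \frac{35722390}{773}} = - \frac{773}{35722390}$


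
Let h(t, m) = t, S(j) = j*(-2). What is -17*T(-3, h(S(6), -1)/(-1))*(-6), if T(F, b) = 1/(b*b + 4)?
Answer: 51/74 ≈ 0.68919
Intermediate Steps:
S(j) = -2*j
T(F, b) = 1/(4 + b**2) (T(F, b) = 1/(b**2 + 4) = 1/(4 + b**2))
-17*T(-3, h(S(6), -1)/(-1))*(-6) = -17/(4 + (-2*6/(-1))**2)*(-6) = -17/(4 + (-12*(-1))**2)*(-6) = -17/(4 + 12**2)*(-6) = -17/(4 + 144)*(-6) = -17/148*(-6) = 51/74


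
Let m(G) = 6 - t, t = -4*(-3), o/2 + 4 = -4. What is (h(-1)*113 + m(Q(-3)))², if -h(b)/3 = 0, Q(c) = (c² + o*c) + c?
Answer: 36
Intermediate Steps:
o = -16 (o = -8 + 2*(-4) = -8 - 8 = -16)
Q(c) = c² - 15*c (Q(c) = (c² - 16*c) + c = c² - 15*c)
t = 12
h(b) = 0 (h(b) = -3*0 = 0)
m(G) = -6 (m(G) = 6 - 1*12 = 6 - 12 = -6)
(h(-1)*113 + m(Q(-3)))² = (0*113 - 6)² = (0 - 6)² = (-6)² = 36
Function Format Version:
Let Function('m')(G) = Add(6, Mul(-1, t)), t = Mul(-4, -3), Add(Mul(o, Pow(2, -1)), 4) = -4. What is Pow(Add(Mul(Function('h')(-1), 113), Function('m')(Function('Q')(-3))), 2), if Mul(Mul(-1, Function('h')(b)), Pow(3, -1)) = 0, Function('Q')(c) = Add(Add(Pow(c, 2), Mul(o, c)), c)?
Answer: 36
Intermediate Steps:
o = -16 (o = Add(-8, Mul(2, -4)) = Add(-8, -8) = -16)
Function('Q')(c) = Add(Pow(c, 2), Mul(-15, c)) (Function('Q')(c) = Add(Add(Pow(c, 2), Mul(-16, c)), c) = Add(Pow(c, 2), Mul(-15, c)))
t = 12
Function('h')(b) = 0 (Function('h')(b) = Mul(-3, 0) = 0)
Function('m')(G) = -6 (Function('m')(G) = Add(6, Mul(-1, 12)) = Add(6, -12) = -6)
Pow(Add(Mul(Function('h')(-1), 113), Function('m')(Function('Q')(-3))), 2) = Pow(Add(Mul(0, 113), -6), 2) = Pow(Add(0, -6), 2) = Pow(-6, 2) = 36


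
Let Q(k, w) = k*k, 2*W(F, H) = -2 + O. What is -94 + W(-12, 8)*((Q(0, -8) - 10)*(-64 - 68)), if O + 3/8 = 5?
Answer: 3277/2 ≈ 1638.5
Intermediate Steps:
O = 37/8 (O = -3/8 + 5 = 37/8 ≈ 4.6250)
W(F, H) = 21/16 (W(F, H) = (-2 + 37/8)/2 = (1/2)*(21/8) = 21/16)
Q(k, w) = k**2
-94 + W(-12, 8)*((Q(0, -8) - 10)*(-64 - 68)) = -94 + 21*((0**2 - 10)*(-64 - 68))/16 = -94 + 21*((0 - 10)*(-132))/16 = -94 + 21*(-10*(-132))/16 = -94 + (21/16)*1320 = -94 + 3465/2 = 3277/2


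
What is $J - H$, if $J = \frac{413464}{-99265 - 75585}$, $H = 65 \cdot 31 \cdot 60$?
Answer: $- \frac{10569889232}{87425} \approx -1.209 \cdot 10^{5}$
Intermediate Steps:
$H = 120900$ ($H = 2015 \cdot 60 = 120900$)
$J = - \frac{206732}{87425}$ ($J = \frac{413464}{-174850} = 413464 \left(- \frac{1}{174850}\right) = - \frac{206732}{87425} \approx -2.3647$)
$J - H = - \frac{206732}{87425} - 120900 = - \frac{10569889232}{87425}$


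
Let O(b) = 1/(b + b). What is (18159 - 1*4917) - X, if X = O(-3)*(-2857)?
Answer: 76595/6 ≈ 12766.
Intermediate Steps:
O(b) = 1/(2*b)
X = 2857/6 (X = ((½)/(-3))*(-2857) = ((½)*(-⅓))*(-2857) = -⅙*(-2857) = 2857/6 ≈ 476.17)
(18159 - 1*4917) - X = (18159 - 1*4917) - 1*2857/6 = (18159 - 4917) - 2857/6 = 13242 - 2857/6 = 76595/6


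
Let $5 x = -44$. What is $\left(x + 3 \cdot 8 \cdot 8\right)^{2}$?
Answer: $\frac{839056}{25} \approx 33562.0$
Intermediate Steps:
$x = - \frac{44}{5}$ ($x = \frac{1}{5} \left(-44\right) = - \frac{44}{5} \approx -8.8$)
$\left(x + 3 \cdot 8 \cdot 8\right)^{2} = \left(- \frac{44}{5} + 3 \cdot 8 \cdot 8\right)^{2} = \left(- \frac{44}{5} + 24 \cdot 8\right)^{2} = \left(- \frac{44}{5} + 192\right)^{2} = \left(\frac{916}{5}\right)^{2} = \frac{839056}{25}$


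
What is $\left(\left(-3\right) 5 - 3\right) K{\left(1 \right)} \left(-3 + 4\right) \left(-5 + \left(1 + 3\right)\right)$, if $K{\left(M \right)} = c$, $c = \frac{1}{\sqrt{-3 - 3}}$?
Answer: $- 3 i \sqrt{6} \approx - 7.3485 i$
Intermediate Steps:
$c = - \frac{i \sqrt{6}}{6}$ ($c = \frac{1}{\sqrt{-6}} = \frac{1}{i \sqrt{6}} = - \frac{i \sqrt{6}}{6} \approx - 0.40825 i$)
$K{\left(M \right)} = - \frac{i \sqrt{6}}{6}$
$\left(\left(-3\right) 5 - 3\right) K{\left(1 \right)} \left(-3 + 4\right) \left(-5 + \left(1 + 3\right)\right) = \left(\left(-3\right) 5 - 3\right) \left(- \frac{i \sqrt{6}}{6}\right) \left(-3 + 4\right) \left(-5 + \left(1 + 3\right)\right) = \left(-15 - 3\right) \left(- \frac{i \sqrt{6}}{6}\right) 1 \left(-5 + 4\right) = - 18 \left(- \frac{i \sqrt{6}}{6}\right) 1 \left(-1\right) = 3 i \sqrt{6} \left(-1\right) = - 3 i \sqrt{6}$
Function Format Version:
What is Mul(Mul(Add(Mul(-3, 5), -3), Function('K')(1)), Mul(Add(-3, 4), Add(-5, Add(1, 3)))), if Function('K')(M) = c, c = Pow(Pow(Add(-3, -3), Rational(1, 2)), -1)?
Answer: Mul(-3, I, Pow(6, Rational(1, 2))) ≈ Mul(-7.3485, I)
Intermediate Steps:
c = Mul(Rational(-1, 6), I, Pow(6, Rational(1, 2))) (c = Pow(Pow(-6, Rational(1, 2)), -1) = Pow(Mul(I, Pow(6, Rational(1, 2))), -1) = Mul(Rational(-1, 6), I, Pow(6, Rational(1, 2))) ≈ Mul(-0.40825, I))
Function('K')(M) = Mul(Rational(-1, 6), I, Pow(6, Rational(1, 2)))
Mul(Mul(Add(Mul(-3, 5), -3), Function('K')(1)), Mul(Add(-3, 4), Add(-5, Add(1, 3)))) = Mul(Mul(Add(Mul(-3, 5), -3), Mul(Rational(-1, 6), I, Pow(6, Rational(1, 2)))), Mul(Add(-3, 4), Add(-5, Add(1, 3)))) = Mul(Mul(Add(-15, -3), Mul(Rational(-1, 6), I, Pow(6, Rational(1, 2)))), Mul(1, Add(-5, 4))) = Mul(Mul(-18, Mul(Rational(-1, 6), I, Pow(6, Rational(1, 2)))), Mul(1, -1)) = Mul(Mul(3, I, Pow(6, Rational(1, 2))), -1) = Mul(-3, I, Pow(6, Rational(1, 2)))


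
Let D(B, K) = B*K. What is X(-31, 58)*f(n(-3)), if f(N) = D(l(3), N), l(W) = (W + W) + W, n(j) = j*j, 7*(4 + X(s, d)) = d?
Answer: 2430/7 ≈ 347.14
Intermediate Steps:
X(s, d) = -4 + d/7
n(j) = j²
l(W) = 3*W (l(W) = 2*W + W = 3*W)
f(N) = 9*N (f(N) = (3*3)*N = 9*N)
X(-31, 58)*f(n(-3)) = (-4 + (⅐)*58)*(9*(-3)²) = (-4 + 58/7)*(9*9) = (30/7)*81 = 2430/7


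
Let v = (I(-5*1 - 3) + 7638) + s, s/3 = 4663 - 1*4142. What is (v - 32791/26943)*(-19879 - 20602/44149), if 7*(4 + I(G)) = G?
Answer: -217423400947674724/1189506507 ≈ -1.8278e+8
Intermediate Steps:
I(G) = -4 + G/7
s = 1563 (s = 3*(4663 - 1*4142) = 3*(4663 - 4142) = 3*521 = 1563)
v = 64371/7 (v = ((-4 + (-5*1 - 3)/7) + 7638) + 1563 = ((-4 + (-5 - 3)/7) + 7638) + 1563 = ((-4 + (⅐)*(-8)) + 7638) + 1563 = ((-4 - 8/7) + 7638) + 1563 = (-36/7 + 7638) + 1563 = 53430/7 + 1563 = 64371/7 ≈ 9195.9)
(v - 32791/26943)*(-19879 - 20602/44149) = (64371/7 - 32791/26943)*(-19879 - 20602/44149) = (247731188/26943)*(-877658573/44149) = -217423400947674724/1189506507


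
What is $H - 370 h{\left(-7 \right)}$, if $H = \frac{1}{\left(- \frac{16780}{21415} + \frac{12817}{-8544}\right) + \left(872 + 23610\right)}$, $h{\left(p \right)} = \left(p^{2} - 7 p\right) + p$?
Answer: $- \frac{30161907982915678}{895809563989} \approx -33670.0$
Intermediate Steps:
$h{\left(p \right)} = p^{2} - 6 p$
$H = \frac{36593952}{895809563989}$ ($H = \frac{1}{\left(\left(-16780\right) \frac{1}{21415} + 12817 \left(- \frac{1}{8544}\right)\right) + 24482} = \frac{1}{\left(- \frac{3356}{4283} - \frac{12817}{8544}\right) + 24482} = \frac{1}{- \frac{83568875}{36593952} + 24482} = \frac{1}{\frac{895809563989}{36593952}} = \frac{36593952}{895809563989} \approx 4.085 \cdot 10^{-5}$)
$H - 370 h{\left(-7 \right)} = \frac{36593952}{895809563989} - 370 \left(- 7 \left(-6 - 7\right)\right) = \frac{36593952}{895809563989} - 370 \left(\left(-7\right) \left(-13\right)\right) = \frac{36593952}{895809563989} - 370 \cdot 91 = \frac{36593952}{895809563989} - 33670 = - \frac{30161907982915678}{895809563989}$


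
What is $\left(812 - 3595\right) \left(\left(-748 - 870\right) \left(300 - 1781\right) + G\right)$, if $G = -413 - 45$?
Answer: $-6667511400$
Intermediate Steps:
$G = -458$
$\left(812 - 3595\right) \left(\left(-748 - 870\right) \left(300 - 1781\right) + G\right) = \left(812 - 3595\right) \left(\left(-748 - 870\right) \left(300 - 1781\right) - 458\right) = - 2783 \left(\left(-1618\right) \left(-1481\right) - 458\right) = - 2783 \left(2396258 - 458\right) = \left(-2783\right) 2395800 = -6667511400$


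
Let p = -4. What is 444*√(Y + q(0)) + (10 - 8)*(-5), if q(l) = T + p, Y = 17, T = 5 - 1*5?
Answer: -10 + 444*√13 ≈ 1590.9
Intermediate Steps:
T = 0 (T = 5 - 5 = 0)
q(l) = -4 (q(l) = 0 - 4 = -4)
444*√(Y + q(0)) + (10 - 8)*(-5) = 444*√(17 - 4) + (10 - 8)*(-5) = 444*√13 + 2*(-5) = 444*√13 - 10 = -10 + 444*√13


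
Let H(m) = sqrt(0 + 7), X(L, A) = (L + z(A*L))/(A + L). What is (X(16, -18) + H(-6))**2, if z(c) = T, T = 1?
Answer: 317/4 - 17*sqrt(7) ≈ 34.272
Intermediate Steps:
z(c) = 1
X(L, A) = (1 + L)/(A + L) (X(L, A) = (L + 1)/(A + L) = (1 + L)/(A + L))
H(m) = sqrt(7)
(X(16, -18) + H(-6))**2 = ((1 + 16)/(-18 + 16) + sqrt(7))**2 = (17/(-2) + sqrt(7))**2 = (-1/2*17 + sqrt(7))**2 = (-17/2 + sqrt(7))**2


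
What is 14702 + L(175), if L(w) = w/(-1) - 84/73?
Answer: 1060387/73 ≈ 14526.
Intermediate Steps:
L(w) = -84/73 - w (L(w) = w*(-1) - 84*1/73 = -w - 84/73 = -84/73 - w)
14702 + L(175) = 14702 + (-84/73 - 1*175) = 14702 + (-84/73 - 175) = 14702 - 12859/73 = 1060387/73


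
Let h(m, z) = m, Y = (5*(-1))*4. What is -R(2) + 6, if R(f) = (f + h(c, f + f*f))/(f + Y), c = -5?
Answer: 35/6 ≈ 5.8333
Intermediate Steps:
Y = -20 (Y = -5*4 = -20)
R(f) = (-5 + f)/(-20 + f) (R(f) = (f - 5)/(f - 20) = (-5 + f)/(-20 + f))
-R(2) + 6 = -(-5 + 2)/(-20 + 2) + 6 = -(-3)/(-18) + 6 = -(-1)*(-3)/18 + 6 = -1*⅙ + 6 = -⅙ + 6 = 35/6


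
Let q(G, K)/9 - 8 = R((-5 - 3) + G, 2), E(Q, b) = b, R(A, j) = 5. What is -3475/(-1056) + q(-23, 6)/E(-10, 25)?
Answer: 210427/26400 ≈ 7.9707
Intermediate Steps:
q(G, K) = 117 (q(G, K) = 72 + 9*5 = 72 + 45 = 117)
-3475/(-1056) + q(-23, 6)/E(-10, 25) = -3475/(-1056) + 117/25 = -3475*(-1/1056) + 117*(1/25) = 3475/1056 + 117/25 = 210427/26400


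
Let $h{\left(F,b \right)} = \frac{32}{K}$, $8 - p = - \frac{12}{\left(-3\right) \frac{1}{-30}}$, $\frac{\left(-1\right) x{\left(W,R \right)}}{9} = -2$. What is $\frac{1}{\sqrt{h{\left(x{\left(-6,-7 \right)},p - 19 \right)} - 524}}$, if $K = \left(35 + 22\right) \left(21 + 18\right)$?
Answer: $- \frac{3 i \sqrt{71927635}}{582410} \approx - 0.043686 i$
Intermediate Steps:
$K = 2223$ ($K = 57 \cdot 39 = 2223$)
$x{\left(W,R \right)} = 18$ ($x{\left(W,R \right)} = \left(-9\right) \left(-2\right) = 18$)
$p = 128$ ($p = 8 - - \frac{12}{\left(-3\right) \frac{1}{-30}} = 8 - - \frac{12}{\left(-3\right) \left(- \frac{1}{30}\right)} = 8 - - 12 \frac{1}{\frac{1}{10}} = 8 - \left(-12\right) 10 = 8 - -120 = 8 + 120 = 128$)
$h{\left(F,b \right)} = \frac{32}{2223}$
$\frac{1}{\sqrt{h{\left(x{\left(-6,-7 \right)},p - 19 \right)} - 524}} = \frac{1}{\sqrt{\frac{32}{2223} - 524}} = \frac{1}{\sqrt{- \frac{1164820}{2223}}} = \frac{1}{\frac{2}{741} i \sqrt{71927635}} = - \frac{3 i \sqrt{71927635}}{582410}$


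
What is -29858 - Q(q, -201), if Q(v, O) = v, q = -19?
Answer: -29839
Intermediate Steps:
-29858 - Q(q, -201) = -29858 - 1*(-19) = -29858 + 19 = -29839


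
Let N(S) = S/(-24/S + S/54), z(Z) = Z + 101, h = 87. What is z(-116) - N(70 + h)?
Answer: -1681341/23353 ≈ -71.997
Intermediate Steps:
z(Z) = 101 + Z
N(S) = S/(-24/S + S/54) (N(S) = S/(-24/S + S*(1/54)) = S/(-24/S + S/54))
z(-116) - N(70 + h) = (101 - 116) - 54*(70 + 87)**2/(-1296 + (70 + 87)**2) = -15 - 54*157**2/(-1296 + 157**2) = -15 - 54*24649/(-1296 + 24649) = -15 - 54*24649/23353 = -15 - 1*1331046/23353 = -15 - 1331046/23353 = -1681341/23353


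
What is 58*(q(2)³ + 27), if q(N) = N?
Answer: 2030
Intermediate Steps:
58*(q(2)³ + 27) = 58*(2³ + 27) = 58*(8 + 27) = 58*35 = 2030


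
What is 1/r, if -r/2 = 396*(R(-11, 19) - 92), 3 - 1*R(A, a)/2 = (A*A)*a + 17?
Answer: 1/3736656 ≈ 2.6762e-7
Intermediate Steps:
R(A, a) = -28 - 2*a*A² (R(A, a) = 6 - 2*((A*A)*a + 17) = 6 - 2*(A²*a + 17) = 6 - 2*(a*A² + 17) = 6 - 2*(17 + a*A²) = 6 + (-34 - 2*a*A²) = -28 - 2*a*A²)
r = 3736656 (r = -792*((-28 - 2*19*(-11)²) - 92) = -792*((-28 - 2*19*121) - 92) = -792*((-28 - 4598) - 92) = -792*(-4626 - 92) = -792*(-4718) = -2*(-1868328) = 3736656)
1/r = 1/3736656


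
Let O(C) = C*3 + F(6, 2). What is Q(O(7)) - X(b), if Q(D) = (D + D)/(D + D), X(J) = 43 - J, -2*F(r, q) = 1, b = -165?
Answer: -207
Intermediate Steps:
F(r, q) = -½ (F(r, q) = -½*1 = -½)
O(C) = -½ + 3*C (O(C) = C*3 - ½ = 3*C - ½ = -½ + 3*C)
Q(D) = 1 (Q(D) = (2*D)/((2*D)) = (2*D)*(1/(2*D)) = 1)
Q(O(7)) - X(b) = 1 - (43 - 1*(-165)) = 1 - (43 + 165) = 1 - 1*208 = 1 - 208 = -207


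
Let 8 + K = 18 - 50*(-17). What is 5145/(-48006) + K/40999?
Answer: -8078795/93723714 ≈ -0.086198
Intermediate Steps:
K = 860 (K = -8 + (18 - 50*(-17)) = -8 + (18 + 850) = -8 + 868 = 860)
5145/(-48006) + K/40999 = 5145/(-48006) + 860/40999 = 5145*(-1/48006) + 860*(1/40999) = -245/2286 + 860/40999 = -8078795/93723714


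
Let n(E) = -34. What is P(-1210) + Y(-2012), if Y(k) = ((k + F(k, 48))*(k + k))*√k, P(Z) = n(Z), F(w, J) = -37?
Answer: -34 + 16490352*I*√503 ≈ -34.0 + 3.6984e+8*I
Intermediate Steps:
P(Z) = -34
Y(k) = 2*k^(3/2)*(-37 + k) (Y(k) = ((k - 37)*(k + k))*√k = ((-37 + k)*(2*k))*√k = (2*k*(-37 + k))*√k = 2*k^(3/2)*(-37 + k))
P(-1210) + Y(-2012) = -34 + 2*(-2012)^(3/2)*(-37 - 2012) = -34 + 2*(-4024*I*√503)*(-2049) = -34 + 16490352*I*√503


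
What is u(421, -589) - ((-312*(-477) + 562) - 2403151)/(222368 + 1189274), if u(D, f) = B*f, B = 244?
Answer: -202873287907/1411642 ≈ -1.4371e+5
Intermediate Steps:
u(D, f) = 244*f
u(421, -589) - ((-312*(-477) + 562) - 2403151)/(222368 + 1189274) = 244*(-589) - ((-312*(-477) + 562) - 2403151)/(222368 + 1189274) = -143716 - ((148824 + 562) - 2403151)/1411642 = -143716 - (149386 - 2403151)/1411642 = -143716 - (-2253765)/1411642 = -143716 - 1*(-2253765/1411642) = -143716 + 2253765/1411642 = -202873287907/1411642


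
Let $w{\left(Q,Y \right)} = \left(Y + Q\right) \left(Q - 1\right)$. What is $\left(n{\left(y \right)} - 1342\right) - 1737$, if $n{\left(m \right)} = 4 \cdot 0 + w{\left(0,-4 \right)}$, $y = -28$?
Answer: $-3075$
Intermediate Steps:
$w{\left(Q,Y \right)} = \left(-1 + Q\right) \left(Q + Y\right)$ ($w{\left(Q,Y \right)} = \left(Q + Y\right) \left(-1 + Q\right) = \left(-1 + Q\right) \left(Q + Y\right)$)
$n{\left(m \right)} = 4$ ($n{\left(m \right)} = 4 \cdot 0 + \left(0^{2} - 0 - -4 + 0 \left(-4\right)\right) = 0 + \left(0 + 0 + 4 + 0\right) = 0 + 4 = 4$)
$\left(n{\left(y \right)} - 1342\right) - 1737 = \left(4 - 1342\right) - 1737 = -1338 - 1737 = -3075$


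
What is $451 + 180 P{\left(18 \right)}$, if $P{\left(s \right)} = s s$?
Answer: $58771$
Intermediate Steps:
$P{\left(s \right)} = s^{2}$
$451 + 180 P{\left(18 \right)} = 451 + 180 \cdot 18^{2} = 451 + 180 \cdot 324 = 451 + 58320 = 58771$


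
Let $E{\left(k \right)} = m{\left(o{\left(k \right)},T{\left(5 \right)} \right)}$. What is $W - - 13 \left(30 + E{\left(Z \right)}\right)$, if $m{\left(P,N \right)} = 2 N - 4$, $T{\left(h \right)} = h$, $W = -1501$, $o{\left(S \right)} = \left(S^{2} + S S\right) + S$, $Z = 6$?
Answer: $-1033$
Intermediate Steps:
$o{\left(S \right)} = S + 2 S^{2}$ ($o{\left(S \right)} = \left(S^{2} + S^{2}\right) + S = 2 S^{2} + S = S + 2 S^{2}$)
$m{\left(P,N \right)} = -4 + 2 N$
$E{\left(k \right)} = 6$ ($E{\left(k \right)} = -4 + 2 \cdot 5 = -4 + 10 = 6$)
$W - - 13 \left(30 + E{\left(Z \right)}\right) = -1501 - - 13 \left(30 + 6\right) = -1501 - \left(-13\right) 36 = -1501 - -468 = -1501 + 468 = -1033$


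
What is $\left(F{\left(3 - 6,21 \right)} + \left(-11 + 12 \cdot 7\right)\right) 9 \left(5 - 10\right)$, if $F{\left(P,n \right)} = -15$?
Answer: $-2610$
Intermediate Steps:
$\left(F{\left(3 - 6,21 \right)} + \left(-11 + 12 \cdot 7\right)\right) 9 \left(5 - 10\right) = \left(-15 + \left(-11 + 12 \cdot 7\right)\right) 9 \left(5 - 10\right) = \left(-15 + \left(-11 + 84\right)\right) 9 \left(-5\right) = \left(-15 + 73\right) \left(-45\right) = 58 \left(-45\right) = -2610$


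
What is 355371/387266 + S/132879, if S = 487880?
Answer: 236160679189/51459518814 ≈ 4.5892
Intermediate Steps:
355371/387266 + S/132879 = 355371/387266 + 487880/132879 = 236160679189/51459518814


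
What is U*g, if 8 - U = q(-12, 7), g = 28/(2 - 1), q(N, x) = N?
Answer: 560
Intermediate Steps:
g = 28 (g = 28/1 = 28*1 = 28)
U = 20 (U = 8 - 1*(-12) = 8 + 12 = 20)
U*g = 20*28 = 560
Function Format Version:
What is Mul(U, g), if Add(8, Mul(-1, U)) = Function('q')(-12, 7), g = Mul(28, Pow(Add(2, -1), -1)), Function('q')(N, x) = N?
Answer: 560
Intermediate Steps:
g = 28 (g = Mul(28, Pow(1, -1)) = Mul(28, 1) = 28)
U = 20 (U = Add(8, Mul(-1, -12)) = Add(8, 12) = 20)
Mul(U, g) = Mul(20, 28) = 560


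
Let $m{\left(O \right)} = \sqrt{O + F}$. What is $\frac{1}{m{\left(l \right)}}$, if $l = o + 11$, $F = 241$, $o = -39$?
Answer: $\frac{\sqrt{213}}{213} \approx 0.068519$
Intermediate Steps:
$l = -28$ ($l = -39 + 11 = -28$)
$m{\left(O \right)} = \sqrt{241 + O}$ ($m{\left(O \right)} = \sqrt{O + 241} = \sqrt{241 + O}$)
$\frac{1}{m{\left(l \right)}} = \frac{1}{\sqrt{241 - 28}} = \frac{1}{\sqrt{213}} = \frac{\sqrt{213}}{213}$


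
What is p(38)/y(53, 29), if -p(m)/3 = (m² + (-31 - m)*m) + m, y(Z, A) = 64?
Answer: 855/16 ≈ 53.438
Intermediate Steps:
p(m) = -3*m - 3*m² - 3*m*(-31 - m) (p(m) = -3*((m² + (-31 - m)*m) + m) = -3*((m² + m*(-31 - m)) + m) = -3*(m + m² + m*(-31 - m)) = -3*m - 3*m² - 3*m*(-31 - m))
p(38)/y(53, 29) = (90*38)/64 = 3420*(1/64) = 855/16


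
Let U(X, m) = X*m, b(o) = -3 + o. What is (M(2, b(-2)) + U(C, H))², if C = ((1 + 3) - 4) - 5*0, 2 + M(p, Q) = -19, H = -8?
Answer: 441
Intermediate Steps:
M(p, Q) = -21 (M(p, Q) = -2 - 19 = -21)
C = 0 (C = (4 - 4) + 0 = 0 + 0 = 0)
(M(2, b(-2)) + U(C, H))² = (-21 + 0*(-8))² = (-21 + 0)² = (-21)² = 441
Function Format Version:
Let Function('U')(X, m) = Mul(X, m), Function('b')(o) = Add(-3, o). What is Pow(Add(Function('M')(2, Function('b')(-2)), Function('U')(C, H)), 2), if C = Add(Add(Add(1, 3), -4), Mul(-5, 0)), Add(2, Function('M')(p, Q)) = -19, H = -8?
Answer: 441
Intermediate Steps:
Function('M')(p, Q) = -21 (Function('M')(p, Q) = Add(-2, -19) = -21)
C = 0 (C = Add(Add(4, -4), 0) = Add(0, 0) = 0)
Pow(Add(Function('M')(2, Function('b')(-2)), Function('U')(C, H)), 2) = Pow(Add(-21, Mul(0, -8)), 2) = Pow(Add(-21, 0), 2) = Pow(-21, 2) = 441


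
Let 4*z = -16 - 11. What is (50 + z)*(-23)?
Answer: -3979/4 ≈ -994.75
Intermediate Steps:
z = -27/4 (z = (-16 - 11)/4 = (¼)*(-27) = -27/4 ≈ -6.7500)
(50 + z)*(-23) = (50 - 27/4)*(-23) = (173/4)*(-23) = -3979/4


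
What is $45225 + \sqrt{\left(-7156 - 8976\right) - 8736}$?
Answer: $45225 + 2 i \sqrt{6217} \approx 45225.0 + 157.7 i$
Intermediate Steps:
$45225 + \sqrt{\left(-7156 - 8976\right) - 8736} = 45225 + \sqrt{-16132 - 8736} = 45225 + \sqrt{-24868} = 45225 + 2 i \sqrt{6217}$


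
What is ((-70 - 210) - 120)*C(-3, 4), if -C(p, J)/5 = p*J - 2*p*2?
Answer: 0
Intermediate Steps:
C(p, J) = 20*p - 5*J*p (C(p, J) = -5*(p*J - 2*p*2) = -5*(J*p - 4*p) = -5*(-4*p + J*p) = 20*p - 5*J*p)
((-70 - 210) - 120)*C(-3, 4) = ((-70 - 210) - 120)*(5*(-3)*(4 - 1*4)) = (-280 - 120)*(5*(-3)*(4 - 4)) = -2000*(-3)*0 = -400*0 = 0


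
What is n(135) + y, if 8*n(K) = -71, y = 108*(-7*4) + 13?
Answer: -24159/8 ≈ -3019.9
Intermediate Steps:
y = -3011 (y = 108*(-28) + 13 = -3024 + 13 = -3011)
n(K) = -71/8 (n(K) = (⅛)*(-71) = -71/8)
n(135) + y = -71/8 - 3011 = -24159/8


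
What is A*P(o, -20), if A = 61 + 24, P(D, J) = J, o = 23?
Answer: -1700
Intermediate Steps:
A = 85
A*P(o, -20) = 85*(-20) = -1700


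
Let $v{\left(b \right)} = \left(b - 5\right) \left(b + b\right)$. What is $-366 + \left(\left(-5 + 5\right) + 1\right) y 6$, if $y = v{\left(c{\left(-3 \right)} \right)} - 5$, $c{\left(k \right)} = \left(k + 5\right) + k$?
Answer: $-324$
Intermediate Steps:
$c{\left(k \right)} = 5 + 2 k$ ($c{\left(k \right)} = \left(5 + k\right) + k = 5 + 2 k$)
$v{\left(b \right)} = 2 b \left(-5 + b\right)$ ($v{\left(b \right)} = \left(-5 + b\right) 2 b = 2 b \left(-5 + b\right)$)
$y = 7$ ($y = 2 \left(5 + 2 \left(-3\right)\right) \left(-5 + \left(5 + 2 \left(-3\right)\right)\right) - 5 = 2 \left(5 - 6\right) \left(-5 + \left(5 - 6\right)\right) - 5 = 2 \left(-1\right) \left(-5 - 1\right) - 5 = 2 \left(-1\right) \left(-6\right) - 5 = 12 - 5 = 7$)
$-366 + \left(\left(-5 + 5\right) + 1\right) y 6 = -366 + \left(\left(-5 + 5\right) + 1\right) 7 \cdot 6 = -366 + \left(0 + 1\right) 7 \cdot 6 = -366 + 1 \cdot 7 \cdot 6 = -366 + 7 \cdot 6 = -366 + 42 = -324$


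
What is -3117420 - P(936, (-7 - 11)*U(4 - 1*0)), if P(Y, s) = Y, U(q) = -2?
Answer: -3118356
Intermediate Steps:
-3117420 - P(936, (-7 - 11)*U(4 - 1*0)) = -3117420 - 1*936 = -3117420 - 936 = -3118356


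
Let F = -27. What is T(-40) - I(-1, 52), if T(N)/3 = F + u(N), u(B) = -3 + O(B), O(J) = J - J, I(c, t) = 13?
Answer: -103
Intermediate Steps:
O(J) = 0
u(B) = -3 (u(B) = -3 + 0 = -3)
T(N) = -90 (T(N) = 3*(-27 - 3) = 3*(-30) = -90)
T(-40) - I(-1, 52) = -90 - 1*13 = -90 - 13 = -103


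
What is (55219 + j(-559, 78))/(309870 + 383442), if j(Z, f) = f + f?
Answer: 55375/693312 ≈ 0.079870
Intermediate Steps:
j(Z, f) = 2*f
(55219 + j(-559, 78))/(309870 + 383442) = (55219 + 2*78)/(309870 + 383442) = (55219 + 156)/693312 = 55375*(1/693312) = 55375/693312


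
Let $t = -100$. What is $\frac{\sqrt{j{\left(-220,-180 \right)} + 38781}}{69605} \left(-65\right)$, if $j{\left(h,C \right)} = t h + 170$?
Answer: $- \frac{13 \sqrt{60951}}{13921} \approx -0.23055$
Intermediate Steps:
$j{\left(h,C \right)} = 170 - 100 h$ ($j{\left(h,C \right)} = - 100 h + 170 = 170 - 100 h$)
$\frac{\sqrt{j{\left(-220,-180 \right)} + 38781}}{69605} \left(-65\right) = \frac{\sqrt{\left(170 - -22000\right) + 38781}}{69605} \left(-65\right) = \sqrt{\left(170 + 22000\right) + 38781} \cdot \frac{1}{69605} \left(-65\right) = \sqrt{22170 + 38781} \cdot \frac{1}{69605} \left(-65\right) = \sqrt{60951} \cdot \frac{1}{69605} \left(-65\right) = \frac{\sqrt{60951}}{69605} \left(-65\right) = - \frac{13 \sqrt{60951}}{13921}$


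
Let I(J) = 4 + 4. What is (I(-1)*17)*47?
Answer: 6392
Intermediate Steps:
I(J) = 8
(I(-1)*17)*47 = (8*17)*47 = 136*47 = 6392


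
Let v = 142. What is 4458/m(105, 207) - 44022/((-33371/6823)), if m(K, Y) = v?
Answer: 21400093485/2369341 ≈ 9032.1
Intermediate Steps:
m(K, Y) = 142
4458/m(105, 207) - 44022/((-33371/6823)) = 4458/142 - 44022/((-33371/6823)) = 4458*(1/142) - 44022/((-33371*1/6823)) = 2229/71 - 44022/(-33371/6823) = 2229/71 - 44022*(-6823/33371) = 2229/71 + 300362106/33371 = 21400093485/2369341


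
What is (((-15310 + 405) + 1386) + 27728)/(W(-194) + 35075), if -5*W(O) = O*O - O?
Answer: 14209/27509 ≈ 0.51652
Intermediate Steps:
W(O) = -O²/5 + O/5 (W(O) = -(O*O - O)/5 = -(O² - O)/5 = -O²/5 + O/5)
(((-15310 + 405) + 1386) + 27728)/(W(-194) + 35075) = (((-15310 + 405) + 1386) + 27728)/((⅕)*(-194)*(1 - 1*(-194)) + 35075) = ((-14905 + 1386) + 27728)/((⅕)*(-194)*(1 + 194) + 35075) = (-13519 + 27728)/((⅕)*(-194)*195 + 35075) = 14209/(-7566 + 35075) = 14209/27509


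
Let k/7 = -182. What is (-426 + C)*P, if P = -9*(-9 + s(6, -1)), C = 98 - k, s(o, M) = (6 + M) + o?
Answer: -17028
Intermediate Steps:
k = -1274 (k = 7*(-182) = -1274)
s(o, M) = 6 + M + o
C = 1372 (C = 98 - 1*(-1274) = 98 + 1274 = 1372)
P = -18 (P = -9*(-9 + (6 - 1 + 6)) = -9*(-9 + 11) = -9*2 = -18)
(-426 + C)*P = (-426 + 1372)*(-18) = 946*(-18) = -17028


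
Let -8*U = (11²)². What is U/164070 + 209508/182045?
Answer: 54465299927/47788997040 ≈ 1.1397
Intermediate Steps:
U = -14641/8 (U = -(11²)²/8 = -⅛*121² = -⅛*14641 = -14641/8 ≈ -1830.1)
U/164070 + 209508/182045 = -14641/8/164070 + 209508/182045 = -14641/8*1/164070 + 209508*(1/182045) = -14641/1312560 + 209508/182045 = 54465299927/47788997040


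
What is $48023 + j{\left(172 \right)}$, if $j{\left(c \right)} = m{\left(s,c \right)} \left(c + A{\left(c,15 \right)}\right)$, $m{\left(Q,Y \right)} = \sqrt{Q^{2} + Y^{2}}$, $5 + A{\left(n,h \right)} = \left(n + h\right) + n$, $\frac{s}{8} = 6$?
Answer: $48023 + 2104 \sqrt{1993} \approx 1.4195 \cdot 10^{5}$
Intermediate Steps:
$s = 48$ ($s = 8 \cdot 6 = 48$)
$A{\left(n,h \right)} = -5 + h + 2 n$ ($A{\left(n,h \right)} = -5 + \left(\left(n + h\right) + n\right) = -5 + \left(\left(h + n\right) + n\right) = -5 + \left(h + 2 n\right) = -5 + h + 2 n$)
$j{\left(c \right)} = \sqrt{2304 + c^{2}} \left(10 + 3 c\right)$ ($j{\left(c \right)} = \sqrt{48^{2} + c^{2}} \left(c + \left(-5 + 15 + 2 c\right)\right) = \sqrt{2304 + c^{2}} \left(c + \left(10 + 2 c\right)\right) = \sqrt{2304 + c^{2}} \left(10 + 3 c\right)$)
$48023 + j{\left(172 \right)} = 48023 + \sqrt{2304 + 172^{2}} \left(10 + 3 \cdot 172\right) = 48023 + \sqrt{2304 + 29584} \left(10 + 516\right) = 48023 + \sqrt{31888} \cdot 526 = 48023 + 4 \sqrt{1993} \cdot 526 = 48023 + 2104 \sqrt{1993}$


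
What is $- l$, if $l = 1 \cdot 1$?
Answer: $-1$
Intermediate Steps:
$l = 1$
$- l = \left(-1\right) 1 = -1$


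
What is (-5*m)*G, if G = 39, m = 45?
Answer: -8775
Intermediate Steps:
(-5*m)*G = -5*45*39 = -225*39 = -8775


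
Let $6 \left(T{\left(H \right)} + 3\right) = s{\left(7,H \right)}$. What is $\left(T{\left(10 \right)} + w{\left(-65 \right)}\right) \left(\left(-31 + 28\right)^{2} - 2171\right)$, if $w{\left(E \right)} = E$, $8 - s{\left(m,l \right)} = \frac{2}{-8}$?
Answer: $\frac{576173}{4} \approx 1.4404 \cdot 10^{5}$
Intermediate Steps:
$s{\left(m,l \right)} = \frac{33}{4}$ ($s{\left(m,l \right)} = 8 - \frac{2}{-8} = 8 - 2 \left(- \frac{1}{8}\right) = 8 - - \frac{1}{4} = 8 + \frac{1}{4} = \frac{33}{4}$)
$T{\left(H \right)} = - \frac{13}{8}$ ($T{\left(H \right)} = -3 + \frac{1}{6} \cdot \frac{33}{4} = -3 + \frac{11}{8} = - \frac{13}{8}$)
$\left(T{\left(10 \right)} + w{\left(-65 \right)}\right) \left(\left(-31 + 28\right)^{2} - 2171\right) = \left(- \frac{13}{8} - 65\right) \left(\left(-31 + 28\right)^{2} - 2171\right) = - \frac{533 \left(\left(-3\right)^{2} - 2171\right)}{8} = - \frac{533 \left(9 - 2171\right)}{8} = \left(- \frac{533}{8}\right) \left(-2162\right) = \frac{576173}{4}$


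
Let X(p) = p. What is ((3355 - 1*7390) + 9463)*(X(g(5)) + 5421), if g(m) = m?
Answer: 29452328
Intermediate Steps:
((3355 - 1*7390) + 9463)*(X(g(5)) + 5421) = ((3355 - 1*7390) + 9463)*(5 + 5421) = ((3355 - 7390) + 9463)*5426 = (-4035 + 9463)*5426 = 5428*5426 = 29452328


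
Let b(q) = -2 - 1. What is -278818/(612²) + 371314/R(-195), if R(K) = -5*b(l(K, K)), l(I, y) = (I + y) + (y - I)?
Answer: 23178208091/936360 ≈ 24754.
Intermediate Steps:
l(I, y) = 2*y
b(q) = -3
R(K) = 15 (R(K) = -5*(-3) = 15)
-278818/(612²) + 371314/R(-195) = -278818/(612²) + 371314/15 = -278818/374544 + 371314*(1/15) = -278818*1/374544 + 371314/15 = -139409/187272 + 371314/15 = 23178208091/936360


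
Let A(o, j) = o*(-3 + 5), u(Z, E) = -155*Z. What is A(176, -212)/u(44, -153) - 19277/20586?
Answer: -3152623/3190830 ≈ -0.98803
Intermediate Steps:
A(o, j) = 2*o (A(o, j) = o*2 = 2*o)
A(176, -212)/u(44, -153) - 19277/20586 = (2*176)/((-155*44)) - 19277/20586 = 352/(-6820) - 19277*1/20586 = 352*(-1/6820) - 19277/20586 = -8/155 - 19277/20586 = -3152623/3190830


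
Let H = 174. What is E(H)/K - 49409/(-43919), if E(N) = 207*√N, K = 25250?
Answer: 49409/43919 + 207*√174/25250 ≈ 1.2331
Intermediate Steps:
E(H)/K - 49409/(-43919) = (207*√174)/25250 - 49409/(-43919) = (207*√174)*(1/25250) - 49409*(-1/43919) = 207*√174/25250 + 49409/43919 = 49409/43919 + 207*√174/25250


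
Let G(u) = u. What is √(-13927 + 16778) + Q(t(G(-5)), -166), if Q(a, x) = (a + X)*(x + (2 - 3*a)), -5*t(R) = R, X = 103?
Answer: -17368 + √2851 ≈ -17315.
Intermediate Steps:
t(R) = -R/5
Q(a, x) = (103 + a)*(2 + x - 3*a) (Q(a, x) = (a + 103)*(x + (2 - 3*a)) = (103 + a)*(2 + x - 3*a))
√(-13927 + 16778) + Q(t(G(-5)), -166) = √(-13927 + 16778) + (206 - (-307)*(-5)/5 - 3*(-⅕*(-5))² + 103*(-166) - ⅕*(-5)*(-166)) = √2851 + (206 - 307*1 - 3*1² - 17098 + 1*(-166)) = √2851 + (206 - 307 - 3*1 - 17098 - 166) = √2851 + (206 - 307 - 3 - 17098 - 166) = √2851 - 17368 = -17368 + √2851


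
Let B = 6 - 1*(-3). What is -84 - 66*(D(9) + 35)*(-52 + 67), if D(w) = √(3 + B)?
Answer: -34734 - 1980*√3 ≈ -38163.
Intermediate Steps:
B = 9 (B = 6 + 3 = 9)
D(w) = 2*√3 (D(w) = √(3 + 9) = √12 = 2*√3)
-84 - 66*(D(9) + 35)*(-52 + 67) = -84 - 66*(2*√3 + 35)*(-52 + 67) = -84 - 66*(35 + 2*√3)*15 = -84 - 66*(525 + 30*√3) = -84 + (-34650 - 1980*√3) = -34734 - 1980*√3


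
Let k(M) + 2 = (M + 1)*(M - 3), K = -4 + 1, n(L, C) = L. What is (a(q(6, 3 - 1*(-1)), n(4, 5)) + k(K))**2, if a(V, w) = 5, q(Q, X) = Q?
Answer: 225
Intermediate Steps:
K = -3
k(M) = -2 + (1 + M)*(-3 + M) (k(M) = -2 + (M + 1)*(M - 3) = -2 + (1 + M)*(-3 + M))
(a(q(6, 3 - 1*(-1)), n(4, 5)) + k(K))**2 = (5 + (-5 + (-3)**2 - 2*(-3)))**2 = (5 + (-5 + 9 + 6))**2 = (5 + 10)**2 = 15**2 = 225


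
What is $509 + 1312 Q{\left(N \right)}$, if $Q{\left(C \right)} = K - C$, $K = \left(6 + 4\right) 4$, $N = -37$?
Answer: $101533$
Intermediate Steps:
$K = 40$ ($K = 10 \cdot 4 = 40$)
$Q{\left(C \right)} = 40 - C$
$509 + 1312 Q{\left(N \right)} = 509 + 1312 \left(40 - -37\right) = 509 + 1312 \left(40 + 37\right) = 509 + 1312 \cdot 77 = 509 + 101024 = 101533$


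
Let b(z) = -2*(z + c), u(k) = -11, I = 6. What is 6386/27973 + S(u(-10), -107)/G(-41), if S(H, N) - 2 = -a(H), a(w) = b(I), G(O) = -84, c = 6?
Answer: -95437/1174866 ≈ -0.081232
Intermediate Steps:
b(z) = -12 - 2*z (b(z) = -2*(z + 6) = -2*(6 + z) = -12 - 2*z)
a(w) = -24 (a(w) = -12 - 2*6 = -12 - 12 = -24)
S(H, N) = 26 (S(H, N) = 2 - 1*(-24) = 2 + 24 = 26)
6386/27973 + S(u(-10), -107)/G(-41) = 6386/27973 + 26/(-84) = 6386*(1/27973) + 26*(-1/84) = 6386/27973 - 13/42 = -95437/1174866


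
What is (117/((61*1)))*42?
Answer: 4914/61 ≈ 80.557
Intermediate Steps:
(117/((61*1)))*42 = (117/61)*42 = 4914/61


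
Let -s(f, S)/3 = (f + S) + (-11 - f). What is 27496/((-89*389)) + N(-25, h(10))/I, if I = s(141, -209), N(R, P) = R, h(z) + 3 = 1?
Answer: -3802577/4569972 ≈ -0.83208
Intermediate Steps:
h(z) = -2 (h(z) = -3 + 1 = -2)
s(f, S) = 33 - 3*S (s(f, S) = -3*((f + S) + (-11 - f)) = -3*((S + f) + (-11 - f)) = -3*(-11 + S) = 33 - 3*S)
I = 660 (I = 33 - 3*(-209) = 33 + 627 = 660)
27496/((-89*389)) + N(-25, h(10))/I = 27496/((-89*389)) - 25/660 = 27496/(-34621) - 25*1/660 = 27496*(-1/34621) - 5/132 = -27496/34621 - 5/132 = -3802577/4569972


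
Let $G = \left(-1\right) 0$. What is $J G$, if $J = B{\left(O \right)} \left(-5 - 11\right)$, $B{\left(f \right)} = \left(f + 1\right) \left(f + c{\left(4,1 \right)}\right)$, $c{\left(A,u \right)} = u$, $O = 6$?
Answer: $0$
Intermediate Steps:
$G = 0$
$B{\left(f \right)} = \left(1 + f\right)^{2}$ ($B{\left(f \right)} = \left(f + 1\right) \left(f + 1\right) = \left(1 + f\right) \left(1 + f\right) = \left(1 + f\right)^{2}$)
$J = -784$ ($J = \left(1 + 6^{2} + 2 \cdot 6\right) \left(-5 - 11\right) = \left(1 + 36 + 12\right) \left(-16\right) = 49 \left(-16\right) = -784$)
$J G = \left(-784\right) 0 = 0$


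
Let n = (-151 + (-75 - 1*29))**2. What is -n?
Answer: -65025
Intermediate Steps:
n = 65025 (n = (-151 + (-75 - 29))**2 = (-151 - 104)**2 = (-255)**2 = 65025)
-n = -1*65025 = -65025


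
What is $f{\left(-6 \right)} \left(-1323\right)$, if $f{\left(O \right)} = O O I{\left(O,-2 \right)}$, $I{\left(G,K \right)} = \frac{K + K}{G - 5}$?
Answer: $- \frac{190512}{11} \approx -17319.0$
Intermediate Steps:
$I{\left(G,K \right)} = \frac{2 K}{-5 + G}$
$f{\left(O \right)} = - \frac{4 O^{2}}{-5 + O}$ ($f{\left(O \right)} = O O 2 \left(-2\right) \frac{1}{-5 + O} = O^{2} \left(- \frac{4}{-5 + O}\right) = - \frac{4 O^{2}}{-5 + O}$)
$f{\left(-6 \right)} \left(-1323\right) = - \frac{4 \left(-6\right)^{2}}{-5 - 6} \left(-1323\right) = \left(-4\right) 36 \frac{1}{-11} \left(-1323\right) = \left(-4\right) 36 \left(- \frac{1}{11}\right) \left(-1323\right) = \frac{144}{11} \left(-1323\right) = - \frac{190512}{11}$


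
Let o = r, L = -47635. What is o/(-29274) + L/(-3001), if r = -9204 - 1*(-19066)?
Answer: 682435564/43925637 ≈ 15.536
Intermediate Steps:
r = 9862 (r = -9204 + 19066 = 9862)
o = 9862
o/(-29274) + L/(-3001) = 9862/(-29274) - 47635/(-3001) = 9862*(-1/29274) - 47635*(-1/3001) = -4931/14637 + 47635/3001 = 682435564/43925637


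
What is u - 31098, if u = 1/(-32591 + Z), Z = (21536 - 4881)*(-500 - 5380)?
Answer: -3046484192119/97963991 ≈ -31098.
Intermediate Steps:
Z = -97931400 (Z = 16655*(-5880) = -97931400)
u = -1/97963991 (u = 1/(-32591 - 97931400) = 1/(-97963991) = -1/97963991 ≈ -1.0208e-8)
u - 31098 = -1/97963991 - 31098 = -3046484192119/97963991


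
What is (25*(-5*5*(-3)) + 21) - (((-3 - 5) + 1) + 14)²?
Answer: 1847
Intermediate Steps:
(25*(-5*5*(-3)) + 21) - (((-3 - 5) + 1) + 14)² = (25*(-25*(-3)) + 21) - ((-8 + 1) + 14)² = (25*75 + 21) - (-7 + 14)² = (1875 + 21) - 1*7² = 1896 - 1*49 = 1896 - 49 = 1847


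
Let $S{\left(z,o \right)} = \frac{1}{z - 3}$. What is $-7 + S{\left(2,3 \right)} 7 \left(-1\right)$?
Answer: $0$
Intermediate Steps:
$S{\left(z,o \right)} = \frac{1}{-3 + z}$
$-7 + S{\left(2,3 \right)} 7 \left(-1\right) = -7 + \frac{7 \left(-1\right)}{-3 + 2} = -7 + \frac{1}{-1} \left(-7\right) = -7 - -7 = -7 + 7 = 0$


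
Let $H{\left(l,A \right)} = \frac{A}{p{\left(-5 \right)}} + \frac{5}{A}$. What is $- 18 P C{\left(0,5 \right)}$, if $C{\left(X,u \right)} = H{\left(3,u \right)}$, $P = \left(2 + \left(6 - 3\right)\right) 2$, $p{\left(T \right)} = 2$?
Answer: $-630$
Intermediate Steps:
$P = 10$ ($P = \left(2 + \left(6 - 3\right)\right) 2 = \left(2 + 3\right) 2 = 5 \cdot 2 = 10$)
$H{\left(l,A \right)} = \frac{A}{2} + \frac{5}{A}$
$C{\left(X,u \right)} = \frac{u}{2} + \frac{5}{u}$
$- 18 P C{\left(0,5 \right)} = \left(-18\right) 10 \left(\frac{1}{2} \cdot 5 + \frac{5}{5}\right) = - 180 \left(\frac{5}{2} + 5 \cdot \frac{1}{5}\right) = - 180 \left(\frac{5}{2} + 1\right) = \left(-180\right) \frac{7}{2} = -630$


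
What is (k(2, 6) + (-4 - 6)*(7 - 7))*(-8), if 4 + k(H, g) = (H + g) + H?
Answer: -48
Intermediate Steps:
k(H, g) = -4 + g + 2*H (k(H, g) = -4 + ((H + g) + H) = -4 + (g + 2*H) = -4 + g + 2*H)
(k(2, 6) + (-4 - 6)*(7 - 7))*(-8) = ((-4 + 6 + 2*2) + (-4 - 6)*(7 - 7))*(-8) = ((-4 + 6 + 4) - 10*0)*(-8) = (6 + 0)*(-8) = 6*(-8) = -48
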